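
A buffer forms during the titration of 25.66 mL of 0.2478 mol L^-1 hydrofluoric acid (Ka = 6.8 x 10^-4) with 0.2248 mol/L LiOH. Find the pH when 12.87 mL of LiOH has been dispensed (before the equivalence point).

3.09

Initial n(HF) = 0.2478 x 0.02566 = 0.006359 mol.
n(LiOH) added = 0.2248 x 0.01287 = 0.002893 mol, converting that many moles of HF to F-.
Remaining n(HF) = 0.003465 mol; n(F-) = 0.002893 mol.
By Henderson-Hasselbalch, pH = pKa + log([A^-]/[HA]) = 3.17 + log(0.002893/0.003465) = 3.17 + (-0.08) = 3.09.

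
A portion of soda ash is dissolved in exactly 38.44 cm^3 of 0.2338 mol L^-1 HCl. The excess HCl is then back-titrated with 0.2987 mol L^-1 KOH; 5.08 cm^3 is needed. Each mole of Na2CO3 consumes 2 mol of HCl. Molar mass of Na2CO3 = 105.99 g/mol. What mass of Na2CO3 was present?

0.396 g

Total n(HCl) added = 0.2338 x 0.03844 = 0.008987 mol.
n(KOH) used = 0.2987 x 0.005080 = 0.001517 mol, which equals the excess n(HCl).
So n(HCl) consumed by the sample = 0.008987 - 0.001517 = 0.007470 mol.
n(Na2CO3) = 0.007470 / 2 = 0.003735 mol.
mass = 0.003735 mol x 105.99 g/mol = 0.396 g.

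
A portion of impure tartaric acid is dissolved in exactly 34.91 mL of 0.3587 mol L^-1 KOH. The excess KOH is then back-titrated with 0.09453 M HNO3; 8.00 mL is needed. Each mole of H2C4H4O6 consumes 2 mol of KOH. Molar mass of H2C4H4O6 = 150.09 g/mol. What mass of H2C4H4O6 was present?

0.883 g

Total n(KOH) added = 0.3587 x 0.03491 = 0.01252 mol.
n(HNO3) used = 0.09453 x 0.008000 = 0.0007562 mol, which equals the excess n(KOH).
So n(KOH) consumed by the sample = 0.01252 - 0.0007562 = 0.01177 mol.
n(H2C4H4O6) = 0.01177 / 2 = 0.005883 mol.
mass = 0.005883 mol x 150.09 g/mol = 0.883 g.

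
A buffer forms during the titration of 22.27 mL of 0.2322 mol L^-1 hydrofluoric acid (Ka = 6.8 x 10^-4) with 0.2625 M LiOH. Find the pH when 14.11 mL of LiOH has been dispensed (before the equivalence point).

3.57

Initial n(HF) = 0.2322 x 0.02227 = 0.005171 mol.
n(LiOH) added = 0.2625 x 0.01411 = 0.003704 mol, converting that many moles of HF to F-.
Remaining n(HF) = 0.001467 mol; n(F-) = 0.003704 mol.
By Henderson-Hasselbalch, pH = pKa + log([A^-]/[HA]) = 3.17 + log(0.003704/0.001467) = 3.17 + (+0.40) = 3.57.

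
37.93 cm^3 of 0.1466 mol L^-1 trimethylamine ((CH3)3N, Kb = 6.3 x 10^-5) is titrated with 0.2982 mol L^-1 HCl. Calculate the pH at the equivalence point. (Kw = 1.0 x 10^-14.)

5.40

n((CH3)3N) = 0.1466 x 0.03793 = 0.005561 mol; V(HCl) at equivalence = 0.005561/0.2982 = 0.01865 L.
At equivalence the base is fully converted to (CH3)3NH+; total volume = 0.05658 L, so [(CH3)3NH+] = 0.005561/0.05658 = 0.09828 M.
Ka((CH3)3NH+) = Kw/Kb = 1.0e-14 / 6.3 x 10^-5 = 1.59e-10.
[H^+] = sqrt(Ka x [(CH3)3NH+]) = sqrt(1.59e-10 x 0.09828) = 3.95e-6 M.
pH = -log(3.95e-6) = 5.40.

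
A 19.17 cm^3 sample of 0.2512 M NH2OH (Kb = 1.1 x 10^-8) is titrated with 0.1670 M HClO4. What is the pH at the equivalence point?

n(NH2OH) = 0.2512 x 0.01917 = 0.004816 mol; V(HClO4) at equivalence = 0.004816/0.1670 = 0.02884 L.
At equivalence the base is fully converted to NH3OH+; total volume = 0.04801 L, so [NH3OH+] = 0.004816/0.04801 = 0.1003 M.
Ka(NH3OH+) = Kw/Kb = 1.0e-14 / 1.1 x 10^-8 = 9.09e-7.
[H^+] = sqrt(Ka x [NH3OH+]) = sqrt(9.09e-7 x 0.1003) = 0.000302 M.
pH = -log(0.000302) = 3.52.

3.52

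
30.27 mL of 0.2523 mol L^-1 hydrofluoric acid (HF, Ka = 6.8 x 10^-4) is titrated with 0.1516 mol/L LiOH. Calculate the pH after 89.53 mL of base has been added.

12.70

n(acid) = 0.2523 x 0.03027 = 0.007637 mol; n(LiOH) added = 0.1516 x 0.08953 = 0.01357 mol.
Base is in excess by 0.01357 - 0.007637 = 0.005936 mol in a total volume of 0.1198 L.
[OH^-] = 0.005936/0.1198 = 0.04955 M, so pOH = 1.30 and pH = 14.00 - 1.30 = 12.70.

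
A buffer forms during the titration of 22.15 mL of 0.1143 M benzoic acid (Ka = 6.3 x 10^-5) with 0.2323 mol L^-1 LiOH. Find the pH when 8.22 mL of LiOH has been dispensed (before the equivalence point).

4.69

Initial n(C6H5COOH) = 0.1143 x 0.02215 = 0.002532 mol.
n(LiOH) added = 0.2323 x 0.008220 = 0.001910 mol, converting that many moles of C6H5COOH to C6H5COO-.
Remaining n(C6H5COOH) = 0.0006222 mol; n(C6H5COO-) = 0.001910 mol.
By Henderson-Hasselbalch, pH = pKa + log([A^-]/[HA]) = 4.20 + log(0.001910/0.0006222) = 4.20 + (+0.49) = 4.69.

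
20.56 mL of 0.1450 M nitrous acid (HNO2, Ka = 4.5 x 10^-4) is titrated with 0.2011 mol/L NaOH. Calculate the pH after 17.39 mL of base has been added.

n(acid) = 0.1450 x 0.02056 = 0.002981 mol; n(NaOH) added = 0.2011 x 0.01739 = 0.003497 mol.
Base is in excess by 0.003497 - 0.002981 = 0.0005159 mol in a total volume of 0.03795 L.
[OH^-] = 0.0005159/0.03795 = 0.01359 M, so pOH = 1.87 and pH = 14.00 - 1.87 = 12.13.

12.13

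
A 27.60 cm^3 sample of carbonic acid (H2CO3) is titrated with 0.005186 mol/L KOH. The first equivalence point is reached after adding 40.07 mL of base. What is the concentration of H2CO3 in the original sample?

0.00753 M

n(KOH) = 0.005186 x 0.04007 = 0.0002078 mol.
At the first equivalence point, 1 mol OH^- react per mol H2CO3, so n(H2CO3) = 0.0002078 / 1 = 0.0002078 mol.
[H2CO3] = 0.0002078 / 0.02760 L = 0.00753 M.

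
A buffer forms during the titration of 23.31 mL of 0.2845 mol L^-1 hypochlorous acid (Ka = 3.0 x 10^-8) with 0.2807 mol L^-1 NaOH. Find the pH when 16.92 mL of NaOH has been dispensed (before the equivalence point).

Initial n(HClO) = 0.2845 x 0.02331 = 0.006632 mol.
n(NaOH) added = 0.2807 x 0.01692 = 0.004749 mol, converting that many moles of HClO to ClO-.
Remaining n(HClO) = 0.001882 mol; n(ClO-) = 0.004749 mol.
By Henderson-Hasselbalch, pH = pKa + log([A^-]/[HA]) = 7.52 + log(0.004749/0.001882) = 7.52 + (+0.40) = 7.92.

7.92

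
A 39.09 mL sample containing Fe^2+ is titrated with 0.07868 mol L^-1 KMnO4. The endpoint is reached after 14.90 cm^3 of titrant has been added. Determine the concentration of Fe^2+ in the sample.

0.150 M

n(KMnO4) = 0.07868 x 0.01490 = 0.001172 mol.
From the balanced equation, 1 mol KMnO4 reacts with 5 mol Fe^2+, so n(Fe^2+) = 0.001172 x 5/1 = 0.005862 mol.
[Fe^2+] = 0.005862 / 0.03909 L = 0.150 M.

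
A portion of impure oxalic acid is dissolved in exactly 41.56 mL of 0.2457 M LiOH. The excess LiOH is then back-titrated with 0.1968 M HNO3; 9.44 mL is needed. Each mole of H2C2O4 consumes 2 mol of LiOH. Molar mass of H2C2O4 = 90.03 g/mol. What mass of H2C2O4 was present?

Total n(LiOH) added = 0.2457 x 0.04156 = 0.01021 mol.
n(HNO3) used = 0.1968 x 0.009440 = 0.001858 mol, which equals the excess n(LiOH).
So n(LiOH) consumed by the sample = 0.01021 - 0.001858 = 0.008353 mol.
n(H2C2O4) = 0.008353 / 2 = 0.004177 mol.
mass = 0.004177 mol x 90.03 g/mol = 0.376 g.

0.376 g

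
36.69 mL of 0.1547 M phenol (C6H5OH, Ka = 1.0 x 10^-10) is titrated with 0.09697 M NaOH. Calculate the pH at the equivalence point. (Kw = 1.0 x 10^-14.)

n(C6H5OH) = 0.1547 x 0.03669 = 0.005676 mol; V(NaOH) at equivalence = 0.005676/0.09697 = 0.05853 L.
At equivalence all the acid is converted to C6H5O-; total volume = 0.03669 + 0.05853 = 0.09522 L, so [C6H5O-] = 0.005676/0.09522 = 0.05961 M.
Kb = Kw/Ka = 1.0e-14 / 1.0 x 10^-10 = 0.000100.
[OH^-] = sqrt(Kb x [C6H5O-]) = sqrt(0.000100 x 0.05961) = 0.00244 M.
pOH = 2.61, so pH = 14.00 - 2.61 = 11.39.

11.39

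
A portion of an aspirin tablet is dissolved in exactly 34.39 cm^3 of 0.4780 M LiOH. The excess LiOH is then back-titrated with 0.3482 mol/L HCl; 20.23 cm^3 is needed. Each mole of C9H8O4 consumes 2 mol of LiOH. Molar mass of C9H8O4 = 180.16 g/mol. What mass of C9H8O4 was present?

0.846 g

Total n(LiOH) added = 0.4780 x 0.03439 = 0.01644 mol.
n(HCl) used = 0.3482 x 0.02023 = 0.007044 mol, which equals the excess n(LiOH).
So n(LiOH) consumed by the sample = 0.01644 - 0.007044 = 0.009394 mol.
n(C9H8O4) = 0.009394 / 2 = 0.004697 mol.
mass = 0.004697 mol x 180.16 g/mol = 0.846 g.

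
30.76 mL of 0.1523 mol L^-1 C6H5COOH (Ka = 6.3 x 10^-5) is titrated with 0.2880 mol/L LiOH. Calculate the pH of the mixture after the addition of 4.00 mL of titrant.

Initial n(C6H5COOH) = 0.1523 x 0.03076 = 0.004685 mol.
n(LiOH) added = 0.2880 x 0.004000 = 0.001152 mol, converting that many moles of C6H5COOH to C6H5COO-.
Remaining n(C6H5COOH) = 0.003533 mol; n(C6H5COO-) = 0.001152 mol.
By Henderson-Hasselbalch, pH = pKa + log([A^-]/[HA]) = 4.20 + log(0.001152/0.003533) = 4.20 + (-0.49) = 3.71.

3.71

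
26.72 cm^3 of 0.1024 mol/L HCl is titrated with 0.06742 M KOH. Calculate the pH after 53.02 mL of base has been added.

12.02

n(acid) = 0.1024 x 0.02672 = 0.002736 mol; n(KOH) added = 0.06742 x 0.05302 = 0.003575 mol.
Base is in excess by 0.003575 - 0.002736 = 0.0008385 mol in a total volume of 0.07974 L.
[OH^-] = 0.0008385/0.07974 = 0.01052 M, so pOH = 1.98 and pH = 14.00 - 1.98 = 12.02.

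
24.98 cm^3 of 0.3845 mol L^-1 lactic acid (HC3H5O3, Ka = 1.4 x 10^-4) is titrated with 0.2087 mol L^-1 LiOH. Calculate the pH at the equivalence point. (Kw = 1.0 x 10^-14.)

8.49

n(HC3H5O3) = 0.3845 x 0.02498 = 0.009605 mol; V(LiOH) at equivalence = 0.009605/0.2087 = 0.04602 L.
At equivalence all the acid is converted to C3H5O3-; total volume = 0.02498 + 0.04602 = 0.07100 L, so [C3H5O3-] = 0.009605/0.07100 = 0.1353 M.
Kb = Kw/Ka = 1.0e-14 / 1.4 x 10^-4 = 7.14e-11.
[OH^-] = sqrt(Kb x [C3H5O3-]) = sqrt(7.14e-11 x 0.1353) = 3.11e-6 M.
pOH = 5.51, so pH = 14.00 - 5.51 = 8.49.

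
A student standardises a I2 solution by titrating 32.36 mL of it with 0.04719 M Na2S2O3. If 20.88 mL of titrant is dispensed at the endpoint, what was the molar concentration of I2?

0.0152 M

n(Na2S2O3) = 0.04719 x 0.02088 = 0.0009853 mol.
From the balanced equation, 2 mol Na2S2O3 reacts with 1 mol I2, so n(I2) = 0.0009853 x 1/2 = 0.0004927 mol.
[I2] = 0.0004927 / 0.03236 L = 0.0152 M.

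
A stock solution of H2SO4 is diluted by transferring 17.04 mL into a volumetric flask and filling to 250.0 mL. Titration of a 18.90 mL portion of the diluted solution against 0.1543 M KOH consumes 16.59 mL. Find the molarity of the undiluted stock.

0.994 M

n(KOH) = 0.1543 x 0.01659 = 0.002560 mol.
n(H2SO4) in the aliquot = 0.002560 x 1/2 = 0.001280 mol.
[diluted H2SO4] = 0.001280 / 0.01890 = 0.06772 M.
Dilution factor = 250.0/17.04 = 14.67, so [stock] = 0.06772 x 14.67 = 0.994 M.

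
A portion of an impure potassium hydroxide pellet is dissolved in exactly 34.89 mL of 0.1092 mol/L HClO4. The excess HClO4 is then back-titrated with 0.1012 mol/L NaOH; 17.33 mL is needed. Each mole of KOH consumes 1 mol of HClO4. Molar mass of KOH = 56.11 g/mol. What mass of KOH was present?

Total n(HClO4) added = 0.1092 x 0.03489 = 0.003810 mol.
n(NaOH) used = 0.1012 x 0.01733 = 0.001754 mol, which equals the excess n(HClO4).
So n(HClO4) consumed by the sample = 0.003810 - 0.001754 = 0.002056 mol.
n(KOH) = 0.002056 / 1 = 0.002056 mol.
mass = 0.002056 mol x 56.11 g/mol = 0.115 g.

0.115 g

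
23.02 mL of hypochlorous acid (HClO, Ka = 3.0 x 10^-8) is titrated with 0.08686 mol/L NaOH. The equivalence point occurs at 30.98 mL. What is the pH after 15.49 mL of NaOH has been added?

7.52

15.49 mL is exactly half the equivalence volume (30.98/2), i.e. the half-equivalence point.
There, n(HA) = n(A^-), so pH = pKa = -log(3.0 x 10^-8) = 7.52.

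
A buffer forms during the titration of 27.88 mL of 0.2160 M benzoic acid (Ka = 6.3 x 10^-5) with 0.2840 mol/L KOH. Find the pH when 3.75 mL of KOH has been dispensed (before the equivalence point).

3.53

Initial n(C6H5COOH) = 0.2160 x 0.02788 = 0.006022 mol.
n(KOH) added = 0.2840 x 0.003750 = 0.001065 mol, converting that many moles of C6H5COOH to C6H5COO-.
Remaining n(C6H5COOH) = 0.004957 mol; n(C6H5COO-) = 0.001065 mol.
By Henderson-Hasselbalch, pH = pKa + log([A^-]/[HA]) = 4.20 + log(0.001065/0.004957) = 4.20 + (-0.67) = 3.53.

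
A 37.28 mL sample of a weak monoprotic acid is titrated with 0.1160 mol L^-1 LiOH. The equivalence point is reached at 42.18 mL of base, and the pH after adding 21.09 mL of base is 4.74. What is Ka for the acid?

1.8 x 10^-5

21.09 mL is half of the equivalence volume, so this is the half-equivalence point where [HA] = [A^-].
At half-equivalence pH = pKa, so pKa = 4.74.
Ka = 10^(-4.74) = 1.8 x 10^-5.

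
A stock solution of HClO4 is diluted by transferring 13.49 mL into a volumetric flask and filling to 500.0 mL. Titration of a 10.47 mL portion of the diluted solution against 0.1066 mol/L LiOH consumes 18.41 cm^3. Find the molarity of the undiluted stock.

n(LiOH) = 0.1066 x 0.01841 = 0.001963 mol.
n(HClO4) in the aliquot = 0.001963 mol.
[diluted HClO4] = 0.001963 / 0.01047 = 0.1874 M.
Dilution factor = 500.0/13.49 = 37.06, so [stock] = 0.1874 x 37.06 = 6.95 M.

6.95 M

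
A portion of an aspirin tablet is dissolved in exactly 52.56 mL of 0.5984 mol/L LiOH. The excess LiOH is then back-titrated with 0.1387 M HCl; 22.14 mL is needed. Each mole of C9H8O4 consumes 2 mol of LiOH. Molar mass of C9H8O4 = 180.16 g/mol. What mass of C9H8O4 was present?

Total n(LiOH) added = 0.5984 x 0.05256 = 0.03145 mol.
n(HCl) used = 0.1387 x 0.02214 = 0.003071 mol, which equals the excess n(LiOH).
So n(LiOH) consumed by the sample = 0.03145 - 0.003071 = 0.02838 mol.
n(C9H8O4) = 0.02838 / 2 = 0.01419 mol.
mass = 0.01419 mol x 180.16 g/mol = 2.56 g.

2.56 g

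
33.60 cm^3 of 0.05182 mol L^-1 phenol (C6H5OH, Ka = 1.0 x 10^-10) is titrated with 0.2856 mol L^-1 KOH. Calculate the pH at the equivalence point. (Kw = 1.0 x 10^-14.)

11.32

n(C6H5OH) = 0.05182 x 0.03360 = 0.001741 mol; V(KOH) at equivalence = 0.001741/0.2856 = 0.006096 L.
At equivalence all the acid is converted to C6H5O-; total volume = 0.03360 + 0.006096 = 0.03970 L, so [C6H5O-] = 0.001741/0.03970 = 0.04386 M.
Kb = Kw/Ka = 1.0e-14 / 1.0 x 10^-10 = 0.000100.
[OH^-] = sqrt(Kb x [C6H5O-]) = sqrt(0.000100 x 0.04386) = 0.00209 M.
pOH = 2.68, so pH = 14.00 - 2.68 = 11.32.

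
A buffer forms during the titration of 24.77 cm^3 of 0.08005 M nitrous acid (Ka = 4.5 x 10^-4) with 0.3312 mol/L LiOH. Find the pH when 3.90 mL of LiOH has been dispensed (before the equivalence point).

Initial n(HNO2) = 0.08005 x 0.02477 = 0.001983 mol.
n(LiOH) added = 0.3312 x 0.003900 = 0.001292 mol, converting that many moles of HNO2 to NO2-.
Remaining n(HNO2) = 0.0006912 mol; n(NO2-) = 0.001292 mol.
By Henderson-Hasselbalch, pH = pKa + log([A^-]/[HA]) = 3.35 + log(0.001292/0.0006912) = 3.35 + (+0.27) = 3.62.

3.62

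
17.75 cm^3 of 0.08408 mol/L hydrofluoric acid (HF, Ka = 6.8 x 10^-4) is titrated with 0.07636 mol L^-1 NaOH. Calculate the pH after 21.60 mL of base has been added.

11.60

n(acid) = 0.08408 x 0.01775 = 0.001492 mol; n(NaOH) added = 0.07636 x 0.02160 = 0.001649 mol.
Base is in excess by 0.001649 - 0.001492 = 0.0001570 mol in a total volume of 0.03935 L.
[OH^-] = 0.0001570/0.03935 = 0.003989 M, so pOH = 2.40 and pH = 14.00 - 2.40 = 11.60.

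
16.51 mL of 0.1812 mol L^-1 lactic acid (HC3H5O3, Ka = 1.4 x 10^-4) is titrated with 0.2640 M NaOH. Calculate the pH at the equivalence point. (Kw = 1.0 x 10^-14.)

n(HC3H5O3) = 0.1812 x 0.01651 = 0.002992 mol; V(NaOH) at equivalence = 0.002992/0.2640 = 0.01133 L.
At equivalence all the acid is converted to C3H5O3-; total volume = 0.01651 + 0.01133 = 0.02784 L, so [C3H5O3-] = 0.002992/0.02784 = 0.1075 M.
Kb = Kw/Ka = 1.0e-14 / 1.4 x 10^-4 = 7.14e-11.
[OH^-] = sqrt(Kb x [C3H5O3-]) = sqrt(7.14e-11 x 0.1075) = 2.77e-6 M.
pOH = 5.56, so pH = 14.00 - 5.56 = 8.44.

8.44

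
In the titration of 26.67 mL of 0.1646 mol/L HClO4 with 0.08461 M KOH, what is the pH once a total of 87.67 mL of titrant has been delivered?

12.42

n(acid) = 0.1646 x 0.02667 = 0.004390 mol; n(KOH) added = 0.08461 x 0.08767 = 0.007418 mol.
Base is in excess by 0.007418 - 0.004390 = 0.003028 mol in a total volume of 0.1143 L.
[OH^-] = 0.003028/0.1143 = 0.02648 M, so pOH = 1.58 and pH = 14.00 - 1.58 = 12.42.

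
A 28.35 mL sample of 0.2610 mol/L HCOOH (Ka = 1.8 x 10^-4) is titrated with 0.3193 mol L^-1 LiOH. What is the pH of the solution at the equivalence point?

n(HCOOH) = 0.2610 x 0.02835 = 0.007399 mol; V(LiOH) at equivalence = 0.007399/0.3193 = 0.02317 L.
At equivalence all the acid is converted to HCOO-; total volume = 0.02835 + 0.02317 = 0.05152 L, so [HCOO-] = 0.007399/0.05152 = 0.1436 M.
Kb = Kw/Ka = 1.0e-14 / 1.8 x 10^-4 = 5.56e-11.
[OH^-] = sqrt(Kb x [HCOO-]) = sqrt(5.56e-11 x 0.1436) = 2.82e-6 M.
pOH = 5.55, so pH = 14.00 - 5.55 = 8.45.

8.45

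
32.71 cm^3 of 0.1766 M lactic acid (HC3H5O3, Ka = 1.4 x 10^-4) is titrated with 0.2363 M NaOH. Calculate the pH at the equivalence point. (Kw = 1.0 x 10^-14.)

8.43

n(HC3H5O3) = 0.1766 x 0.03271 = 0.005777 mol; V(NaOH) at equivalence = 0.005777/0.2363 = 0.02445 L.
At equivalence all the acid is converted to C3H5O3-; total volume = 0.03271 + 0.02445 = 0.05716 L, so [C3H5O3-] = 0.005777/0.05716 = 0.1011 M.
Kb = Kw/Ka = 1.0e-14 / 1.4 x 10^-4 = 7.14e-11.
[OH^-] = sqrt(Kb x [C3H5O3-]) = sqrt(7.14e-11 x 0.1011) = 2.69e-6 M.
pOH = 5.57, so pH = 14.00 - 5.57 = 8.43.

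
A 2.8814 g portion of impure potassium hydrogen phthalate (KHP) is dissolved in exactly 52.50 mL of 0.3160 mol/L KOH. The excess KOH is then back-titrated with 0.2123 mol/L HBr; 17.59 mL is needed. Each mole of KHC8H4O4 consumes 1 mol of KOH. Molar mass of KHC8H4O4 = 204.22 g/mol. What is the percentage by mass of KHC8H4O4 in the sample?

91.1%

Total n(KOH) added = 0.3160 x 0.05250 = 0.01659 mol.
n(HBr) used = 0.2123 x 0.01759 = 0.003734 mol, which equals the excess n(KOH).
So n(KOH) consumed by the sample = 0.01659 - 0.003734 = 0.01286 mol.
n(KHC8H4O4) = 0.01286 / 1 = 0.01286 mol.
mass KHC8H4O4 = 0.01286 x 204.22 = 2.625 g, so %KHC8H4O4 = 2.625/2.8814 x 100 = 91.1%.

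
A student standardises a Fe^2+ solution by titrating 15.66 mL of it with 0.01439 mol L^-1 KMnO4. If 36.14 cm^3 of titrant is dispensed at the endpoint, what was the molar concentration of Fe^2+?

0.166 M

n(KMnO4) = 0.01439 x 0.03614 = 0.0005201 mol.
From the balanced equation, 1 mol KMnO4 reacts with 5 mol Fe^2+, so n(Fe^2+) = 0.0005201 x 5/1 = 0.002600 mol.
[Fe^2+] = 0.002600 / 0.01566 L = 0.166 M.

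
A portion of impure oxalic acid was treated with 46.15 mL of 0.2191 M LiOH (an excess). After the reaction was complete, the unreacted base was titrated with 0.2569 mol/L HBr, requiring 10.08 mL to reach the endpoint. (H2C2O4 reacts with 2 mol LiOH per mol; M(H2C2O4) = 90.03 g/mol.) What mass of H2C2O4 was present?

Total n(LiOH) added = 0.2191 x 0.04615 = 0.01011 mol.
n(HBr) used = 0.2569 x 0.01008 = 0.002590 mol, which equals the excess n(LiOH).
So n(LiOH) consumed by the sample = 0.01011 - 0.002590 = 0.007522 mol.
n(H2C2O4) = 0.007522 / 2 = 0.003761 mol.
mass = 0.003761 mol x 90.03 g/mol = 0.339 g.

0.339 g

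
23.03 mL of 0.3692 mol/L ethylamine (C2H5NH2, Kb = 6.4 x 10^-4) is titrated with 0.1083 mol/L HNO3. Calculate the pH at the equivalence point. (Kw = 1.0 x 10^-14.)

n(C2H5NH2) = 0.3692 x 0.02303 = 0.008503 mol; V(HNO3) at equivalence = 0.008503/0.1083 = 0.07851 L.
At equivalence the base is fully converted to C2H5NH3+; total volume = 0.1015 L, so [C2H5NH3+] = 0.008503/0.1015 = 0.08374 M.
Ka(C2H5NH3+) = Kw/Kb = 1.0e-14 / 6.4 x 10^-4 = 1.56e-11.
[H^+] = sqrt(Ka x [C2H5NH3+]) = sqrt(1.56e-11 x 0.08374) = 1.14e-6 M.
pH = -log(1.14e-6) = 5.94.

5.94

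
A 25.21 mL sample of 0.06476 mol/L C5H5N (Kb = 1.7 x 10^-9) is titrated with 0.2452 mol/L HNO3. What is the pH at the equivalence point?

n(C5H5N) = 0.06476 x 0.02521 = 0.001633 mol; V(HNO3) at equivalence = 0.001633/0.2452 = 0.006658 L.
At equivalence the base is fully converted to C5H5NH+; total volume = 0.03187 L, so [C5H5NH+] = 0.001633/0.03187 = 0.05123 M.
Ka(C5H5NH+) = Kw/Kb = 1.0e-14 / 1.7 x 10^-9 = 5.88e-6.
[H^+] = sqrt(Ka x [C5H5NH+]) = sqrt(5.88e-6 x 0.05123) = 0.000549 M.
pH = -log(0.000549) = 3.26.

3.26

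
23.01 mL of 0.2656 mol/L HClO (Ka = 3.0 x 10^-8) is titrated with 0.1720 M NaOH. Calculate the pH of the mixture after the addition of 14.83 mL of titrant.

7.38

Initial n(HClO) = 0.2656 x 0.02301 = 0.006111 mol.
n(NaOH) added = 0.1720 x 0.01483 = 0.002551 mol, converting that many moles of HClO to ClO-.
Remaining n(HClO) = 0.003561 mol; n(ClO-) = 0.002551 mol.
By Henderson-Hasselbalch, pH = pKa + log([A^-]/[HA]) = 7.52 + log(0.002551/0.003561) = 7.52 + (-0.14) = 7.38.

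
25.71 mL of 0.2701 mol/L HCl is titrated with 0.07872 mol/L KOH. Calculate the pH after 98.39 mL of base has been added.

n(acid) = 0.2701 x 0.02571 = 0.006944 mol; n(KOH) added = 0.07872 x 0.09839 = 0.007745 mol.
Base is in excess by 0.007745 - 0.006944 = 0.0008010 mol in a total volume of 0.1241 L.
[OH^-] = 0.0008010/0.1241 = 0.006454 M, so pOH = 2.19 and pH = 14.00 - 2.19 = 11.81.

11.81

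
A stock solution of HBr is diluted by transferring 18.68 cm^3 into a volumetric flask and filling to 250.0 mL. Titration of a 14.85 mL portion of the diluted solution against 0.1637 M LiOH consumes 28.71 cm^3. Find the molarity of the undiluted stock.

n(LiOH) = 0.1637 x 0.02871 = 0.004700 mol.
n(HBr) in the aliquot = 0.004700 mol.
[diluted HBr] = 0.004700 / 0.01485 = 0.3165 M.
Dilution factor = 250.0/18.68 = 13.38, so [stock] = 0.3165 x 13.38 = 4.24 M.

4.24 M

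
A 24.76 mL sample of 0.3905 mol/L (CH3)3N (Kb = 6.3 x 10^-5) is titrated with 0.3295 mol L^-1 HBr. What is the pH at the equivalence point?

5.27

n((CH3)3N) = 0.3905 x 0.02476 = 0.009669 mol; V(HBr) at equivalence = 0.009669/0.3295 = 0.02934 L.
At equivalence the base is fully converted to (CH3)3NH+; total volume = 0.05410 L, so [(CH3)3NH+] = 0.009669/0.05410 = 0.1787 M.
Ka((CH3)3NH+) = Kw/Kb = 1.0e-14 / 6.3 x 10^-5 = 1.59e-10.
[H^+] = sqrt(Ka x [(CH3)3NH+]) = sqrt(1.59e-10 x 0.1787) = 5.33e-6 M.
pH = -log(5.33e-6) = 5.27.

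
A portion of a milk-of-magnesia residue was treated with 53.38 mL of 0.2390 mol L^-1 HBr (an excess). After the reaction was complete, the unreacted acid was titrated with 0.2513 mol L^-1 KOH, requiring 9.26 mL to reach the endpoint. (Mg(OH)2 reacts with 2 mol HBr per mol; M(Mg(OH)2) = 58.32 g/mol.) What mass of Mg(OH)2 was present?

Total n(HBr) added = 0.2390 x 0.05338 = 0.01276 mol.
n(KOH) used = 0.2513 x 0.009260 = 0.002327 mol, which equals the excess n(HBr).
So n(HBr) consumed by the sample = 0.01276 - 0.002327 = 0.01043 mol.
n(Mg(OH)2) = 0.01043 / 2 = 0.005215 mol.
mass = 0.005215 mol x 58.32 g/mol = 0.304 g.

0.304 g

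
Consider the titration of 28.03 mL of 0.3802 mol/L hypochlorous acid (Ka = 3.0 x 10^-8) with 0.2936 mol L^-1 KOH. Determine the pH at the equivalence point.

n(HClO) = 0.3802 x 0.02803 = 0.01066 mol; V(KOH) at equivalence = 0.01066/0.2936 = 0.03630 L.
At equivalence all the acid is converted to ClO-; total volume = 0.02803 + 0.03630 = 0.06433 L, so [ClO-] = 0.01066/0.06433 = 0.1657 M.
Kb = Kw/Ka = 1.0e-14 / 3.0 x 10^-8 = 3.33e-7.
[OH^-] = sqrt(Kb x [ClO-]) = sqrt(3.33e-7 x 0.1657) = 0.000235 M.
pOH = 3.63, so pH = 14.00 - 3.63 = 10.37.

10.37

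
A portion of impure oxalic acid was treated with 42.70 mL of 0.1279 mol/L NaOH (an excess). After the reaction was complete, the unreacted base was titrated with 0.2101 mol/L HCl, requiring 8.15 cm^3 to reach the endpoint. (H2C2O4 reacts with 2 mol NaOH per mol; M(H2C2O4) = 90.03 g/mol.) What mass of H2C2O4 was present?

0.169 g

Total n(NaOH) added = 0.1279 x 0.04270 = 0.005461 mol.
n(HCl) used = 0.2101 x 0.008150 = 0.001712 mol, which equals the excess n(NaOH).
So n(NaOH) consumed by the sample = 0.005461 - 0.001712 = 0.003749 mol.
n(H2C2O4) = 0.003749 / 2 = 0.001875 mol.
mass = 0.001875 mol x 90.03 g/mol = 0.169 g.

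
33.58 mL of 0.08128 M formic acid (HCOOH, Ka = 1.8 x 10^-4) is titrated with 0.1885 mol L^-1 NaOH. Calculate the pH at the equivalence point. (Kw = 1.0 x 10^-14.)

n(HCOOH) = 0.08128 x 0.03358 = 0.002729 mol; V(NaOH) at equivalence = 0.002729/0.1885 = 0.01448 L.
At equivalence all the acid is converted to HCOO-; total volume = 0.03358 + 0.01448 = 0.04806 L, so [HCOO-] = 0.002729/0.04806 = 0.05679 M.
Kb = Kw/Ka = 1.0e-14 / 1.8 x 10^-4 = 5.56e-11.
[OH^-] = sqrt(Kb x [HCOO-]) = sqrt(5.56e-11 x 0.05679) = 1.78e-6 M.
pOH = 5.75, so pH = 14.00 - 5.75 = 8.25.

8.25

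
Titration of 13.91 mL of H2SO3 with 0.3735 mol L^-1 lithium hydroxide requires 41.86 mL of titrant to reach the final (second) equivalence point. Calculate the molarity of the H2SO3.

0.562 M

n(LiOH) = 0.3735 x 0.04186 = 0.01563 mol.
At the final (second) equivalence point, 2 mol OH^- react per mol H2SO3, so n(H2SO3) = 0.01563 / 2 = 0.007817 mol.
[H2SO3] = 0.007817 / 0.01391 L = 0.562 M.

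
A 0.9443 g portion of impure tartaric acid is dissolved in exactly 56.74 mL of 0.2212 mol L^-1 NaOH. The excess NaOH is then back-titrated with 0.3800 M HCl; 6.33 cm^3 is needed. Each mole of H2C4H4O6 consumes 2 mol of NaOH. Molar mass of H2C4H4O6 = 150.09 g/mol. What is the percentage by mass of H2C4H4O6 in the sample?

Total n(NaOH) added = 0.2212 x 0.05674 = 0.01255 mol.
n(HCl) used = 0.3800 x 0.006330 = 0.002405 mol, which equals the excess n(NaOH).
So n(NaOH) consumed by the sample = 0.01255 - 0.002405 = 0.01015 mol.
n(H2C4H4O6) = 0.01015 / 2 = 0.005073 mol.
mass H2C4H4O6 = 0.005073 x 150.09 = 0.7614 g, so %H2C4H4O6 = 0.7614/0.9443 x 100 = 80.6%.

80.6%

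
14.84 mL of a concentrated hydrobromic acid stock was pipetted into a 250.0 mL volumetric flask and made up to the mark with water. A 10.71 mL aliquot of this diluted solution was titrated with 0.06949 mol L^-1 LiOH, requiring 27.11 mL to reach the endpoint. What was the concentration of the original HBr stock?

n(LiOH) = 0.06949 x 0.02711 = 0.001884 mol.
n(HBr) in the aliquot = 0.001884 mol.
[diluted HBr] = 0.001884 / 0.01071 = 0.1759 M.
Dilution factor = 250.0/14.84 = 16.85, so [stock] = 0.1759 x 16.85 = 2.96 M.

2.96 M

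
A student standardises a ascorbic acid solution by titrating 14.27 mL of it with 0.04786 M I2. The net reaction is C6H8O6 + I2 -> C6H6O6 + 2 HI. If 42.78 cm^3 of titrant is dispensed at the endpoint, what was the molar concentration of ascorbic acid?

n(I2) = 0.04786 x 0.04278 = 0.002047 mol.
From the balanced equation, 1 mol I2 reacts with 1 mol ascorbic acid, so n(ascorbic acid) = 0.002047 x 1/1 = 0.002047 mol.
[ascorbic acid] = 0.002047 / 0.01427 L = 0.143 M.

0.143 M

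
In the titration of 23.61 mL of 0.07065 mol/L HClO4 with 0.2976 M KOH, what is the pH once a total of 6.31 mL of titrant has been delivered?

n(acid) = 0.07065 x 0.02361 = 0.001668 mol; n(KOH) added = 0.2976 x 0.006310 = 0.001878 mol.
Base is in excess by 0.001878 - 0.001668 = 0.0002098 mol in a total volume of 0.02992 L.
[OH^-] = 0.0002098/0.02992 = 0.007012 M, so pOH = 2.15 and pH = 14.00 - 2.15 = 11.85.

11.85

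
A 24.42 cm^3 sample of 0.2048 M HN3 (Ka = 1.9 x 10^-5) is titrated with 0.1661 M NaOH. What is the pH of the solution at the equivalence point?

n(HN3) = 0.2048 x 0.02442 = 0.005001 mol; V(NaOH) at equivalence = 0.005001/0.1661 = 0.03011 L.
At equivalence all the acid is converted to N3-; total volume = 0.02442 + 0.03011 = 0.05453 L, so [N3-] = 0.005001/0.05453 = 0.09172 M.
Kb = Kw/Ka = 1.0e-14 / 1.9 x 10^-5 = 5.26e-10.
[OH^-] = sqrt(Kb x [N3-]) = sqrt(5.26e-10 x 0.09172) = 6.95e-6 M.
pOH = 5.16, so pH = 14.00 - 5.16 = 8.84.

8.84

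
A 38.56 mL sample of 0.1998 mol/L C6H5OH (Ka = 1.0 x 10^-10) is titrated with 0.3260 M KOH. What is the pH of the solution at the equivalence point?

n(C6H5OH) = 0.1998 x 0.03856 = 0.007704 mol; V(KOH) at equivalence = 0.007704/0.3260 = 0.02363 L.
At equivalence all the acid is converted to C6H5O-; total volume = 0.03856 + 0.02363 = 0.06219 L, so [C6H5O-] = 0.007704/0.06219 = 0.1239 M.
Kb = Kw/Ka = 1.0e-14 / 1.0 x 10^-10 = 0.000100.
[OH^-] = sqrt(Kb x [C6H5O-]) = sqrt(0.000100 x 0.1239) = 0.00352 M.
pOH = 2.45, so pH = 14.00 - 2.45 = 11.55.

11.55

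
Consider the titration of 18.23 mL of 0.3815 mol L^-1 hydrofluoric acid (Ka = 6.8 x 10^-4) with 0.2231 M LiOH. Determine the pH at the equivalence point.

n(HF) = 0.3815 x 0.01823 = 0.006955 mol; V(LiOH) at equivalence = 0.006955/0.2231 = 0.03117 L.
At equivalence all the acid is converted to F-; total volume = 0.01823 + 0.03117 = 0.04940 L, so [F-] = 0.006955/0.04940 = 0.1408 M.
Kb = Kw/Ka = 1.0e-14 / 6.8 x 10^-4 = 1.47e-11.
[OH^-] = sqrt(Kb x [F-]) = sqrt(1.47e-11 x 0.1408) = 1.44e-6 M.
pOH = 5.84, so pH = 14.00 - 5.84 = 8.16.

8.16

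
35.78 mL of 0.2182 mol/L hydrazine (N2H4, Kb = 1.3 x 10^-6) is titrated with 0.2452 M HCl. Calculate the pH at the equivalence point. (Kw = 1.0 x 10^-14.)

n(N2H4) = 0.2182 x 0.03578 = 0.007807 mol; V(HCl) at equivalence = 0.007807/0.2452 = 0.03184 L.
At equivalence the base is fully converted to N2H5+; total volume = 0.06762 L, so [N2H5+] = 0.007807/0.06762 = 0.1155 M.
Ka(N2H5+) = Kw/Kb = 1.0e-14 / 1.3 x 10^-6 = 7.69e-9.
[H^+] = sqrt(Ka x [N2H5+]) = sqrt(7.69e-9 x 0.1155) = 2.98e-5 M.
pH = -log(2.98e-5) = 4.53.

4.53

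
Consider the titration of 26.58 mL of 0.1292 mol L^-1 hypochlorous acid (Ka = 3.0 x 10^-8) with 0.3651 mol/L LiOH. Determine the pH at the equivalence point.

10.25

n(HClO) = 0.1292 x 0.02658 = 0.003434 mol; V(LiOH) at equivalence = 0.003434/0.3651 = 0.009406 L.
At equivalence all the acid is converted to ClO-; total volume = 0.02658 + 0.009406 = 0.03599 L, so [ClO-] = 0.003434/0.03599 = 0.09543 M.
Kb = Kw/Ka = 1.0e-14 / 3.0 x 10^-8 = 3.33e-7.
[OH^-] = sqrt(Kb x [ClO-]) = sqrt(3.33e-7 x 0.09543) = 0.000178 M.
pOH = 3.75, so pH = 14.00 - 3.75 = 10.25.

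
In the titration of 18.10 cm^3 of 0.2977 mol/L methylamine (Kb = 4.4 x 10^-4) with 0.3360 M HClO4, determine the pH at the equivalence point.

n(CH3NH2) = 0.2977 x 0.01810 = 0.005388 mol; V(HClO4) at equivalence = 0.005388/0.3360 = 0.01604 L.
At equivalence the base is fully converted to CH3NH3+; total volume = 0.03414 L, so [CH3NH3+] = 0.005388/0.03414 = 0.1578 M.
Ka(CH3NH3+) = Kw/Kb = 1.0e-14 / 4.4 x 10^-4 = 2.27e-11.
[H^+] = sqrt(Ka x [CH3NH3+]) = sqrt(2.27e-11 x 0.1578) = 1.89e-6 M.
pH = -log(1.89e-6) = 5.72.

5.72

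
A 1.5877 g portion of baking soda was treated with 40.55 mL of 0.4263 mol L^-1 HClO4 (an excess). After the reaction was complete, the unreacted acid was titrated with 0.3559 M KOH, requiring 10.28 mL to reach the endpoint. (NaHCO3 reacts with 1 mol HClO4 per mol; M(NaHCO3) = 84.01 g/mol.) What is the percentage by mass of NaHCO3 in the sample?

72.1%

Total n(HClO4) added = 0.4263 x 0.04055 = 0.01729 mol.
n(KOH) used = 0.3559 x 0.01028 = 0.003659 mol, which equals the excess n(HClO4).
So n(HClO4) consumed by the sample = 0.01729 - 0.003659 = 0.01363 mol.
n(NaHCO3) = 0.01363 / 1 = 0.01363 mol.
mass NaHCO3 = 0.01363 x 84.01 = 1.145 g, so %NaHCO3 = 1.145/1.5877 x 100 = 72.1%.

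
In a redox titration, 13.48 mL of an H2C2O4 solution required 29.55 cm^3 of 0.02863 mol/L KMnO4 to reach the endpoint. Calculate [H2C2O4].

n(KMnO4) = 0.02863 x 0.02955 = 0.0008460 mol.
From the balanced equation, 2 mol KMnO4 reacts with 5 mol H2C2O4, so n(H2C2O4) = 0.0008460 x 5/2 = 0.002115 mol.
[H2C2O4] = 0.002115 / 0.01348 L = 0.157 M.

0.157 M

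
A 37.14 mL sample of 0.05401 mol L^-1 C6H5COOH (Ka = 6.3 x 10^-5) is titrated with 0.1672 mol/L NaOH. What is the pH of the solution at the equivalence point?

n(C6H5COOH) = 0.05401 x 0.03714 = 0.002006 mol; V(NaOH) at equivalence = 0.002006/0.1672 = 0.01200 L.
At equivalence all the acid is converted to C6H5COO-; total volume = 0.03714 + 0.01200 = 0.04914 L, so [C6H5COO-] = 0.002006/0.04914 = 0.04082 M.
Kb = Kw/Ka = 1.0e-14 / 6.3 x 10^-5 = 1.59e-10.
[OH^-] = sqrt(Kb x [C6H5COO-]) = sqrt(1.59e-10 x 0.04082) = 2.55e-6 M.
pOH = 5.59, so pH = 14.00 - 5.59 = 8.41.

8.41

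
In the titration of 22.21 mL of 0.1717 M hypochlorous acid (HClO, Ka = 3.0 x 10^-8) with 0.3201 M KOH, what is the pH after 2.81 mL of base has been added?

7.01

Initial n(HClO) = 0.1717 x 0.02221 = 0.003813 mol.
n(KOH) added = 0.3201 x 0.002810 = 0.0008995 mol, converting that many moles of HClO to ClO-.
Remaining n(HClO) = 0.002914 mol; n(ClO-) = 0.0008995 mol.
By Henderson-Hasselbalch, pH = pKa + log([A^-]/[HA]) = 7.52 + log(0.0008995/0.002914) = 7.52 + (-0.51) = 7.01.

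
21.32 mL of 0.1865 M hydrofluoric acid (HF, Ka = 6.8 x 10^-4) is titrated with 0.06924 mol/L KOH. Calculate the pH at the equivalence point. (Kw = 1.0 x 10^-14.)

n(HF) = 0.1865 x 0.02132 = 0.003976 mol; V(KOH) at equivalence = 0.003976/0.06924 = 0.05743 L.
At equivalence all the acid is converted to F-; total volume = 0.02132 + 0.05743 = 0.07875 L, so [F-] = 0.003976/0.07875 = 0.05049 M.
Kb = Kw/Ka = 1.0e-14 / 6.8 x 10^-4 = 1.47e-11.
[OH^-] = sqrt(Kb x [F-]) = sqrt(1.47e-11 x 0.05049) = 8.62e-7 M.
pOH = 6.06, so pH = 14.00 - 6.06 = 7.94.

7.94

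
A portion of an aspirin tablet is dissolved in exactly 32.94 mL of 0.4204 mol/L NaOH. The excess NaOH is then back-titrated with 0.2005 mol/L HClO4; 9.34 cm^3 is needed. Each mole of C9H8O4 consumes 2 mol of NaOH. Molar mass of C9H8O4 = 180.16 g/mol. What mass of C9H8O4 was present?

1.08 g

Total n(NaOH) added = 0.4204 x 0.03294 = 0.01385 mol.
n(HClO4) used = 0.2005 x 0.009340 = 0.001873 mol, which equals the excess n(NaOH).
So n(NaOH) consumed by the sample = 0.01385 - 0.001873 = 0.01198 mol.
n(C9H8O4) = 0.01198 / 2 = 0.005988 mol.
mass = 0.005988 mol x 180.16 g/mol = 1.08 g.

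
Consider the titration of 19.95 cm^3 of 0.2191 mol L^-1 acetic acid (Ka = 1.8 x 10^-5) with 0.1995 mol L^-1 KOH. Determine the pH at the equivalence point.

8.88

n(CH3COOH) = 0.2191 x 0.01995 = 0.004371 mol; V(KOH) at equivalence = 0.004371/0.1995 = 0.02191 L.
At equivalence all the acid is converted to CH3COO-; total volume = 0.01995 + 0.02191 = 0.04186 L, so [CH3COO-] = 0.004371/0.04186 = 0.1044 M.
Kb = Kw/Ka = 1.0e-14 / 1.8 x 10^-5 = 5.56e-10.
[OH^-] = sqrt(Kb x [CH3COO-]) = sqrt(5.56e-10 x 0.1044) = 7.62e-6 M.
pOH = 5.12, so pH = 14.00 - 5.12 = 8.88.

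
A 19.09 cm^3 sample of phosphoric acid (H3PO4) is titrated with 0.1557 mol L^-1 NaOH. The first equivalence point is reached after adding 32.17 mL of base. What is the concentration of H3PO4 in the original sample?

n(NaOH) = 0.1557 x 0.03217 = 0.005009 mol.
At the first equivalence point, 1 mol OH^- react per mol H3PO4, so n(H3PO4) = 0.005009 / 1 = 0.005009 mol.
[H3PO4] = 0.005009 / 0.01909 L = 0.262 M.

0.262 M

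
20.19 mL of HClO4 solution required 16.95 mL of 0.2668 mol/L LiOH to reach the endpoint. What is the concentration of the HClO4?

n(LiOH) delivered = 0.2668 x 0.01695 = 0.004522 mol.
For a 1:1 reaction, n(HClO4) = 0.004522 mol.
[HClO4] = 0.004522 mol / 0.02019 L = 0.224 M.

0.224 M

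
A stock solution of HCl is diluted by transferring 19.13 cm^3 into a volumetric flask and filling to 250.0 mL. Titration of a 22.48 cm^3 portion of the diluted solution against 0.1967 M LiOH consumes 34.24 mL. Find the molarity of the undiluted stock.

n(LiOH) = 0.1967 x 0.03424 = 0.006735 mol.
n(HCl) in the aliquot = 0.006735 mol.
[diluted HCl] = 0.006735 / 0.02248 = 0.2996 M.
Dilution factor = 250.0/19.13 = 13.07, so [stock] = 0.2996 x 13.07 = 3.92 M.

3.92 M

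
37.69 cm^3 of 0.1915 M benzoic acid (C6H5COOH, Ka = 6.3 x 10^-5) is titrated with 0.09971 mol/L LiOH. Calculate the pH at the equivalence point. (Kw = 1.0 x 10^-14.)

8.51

n(C6H5COOH) = 0.1915 x 0.03769 = 0.007218 mol; V(LiOH) at equivalence = 0.007218/0.09971 = 0.07239 L.
At equivalence all the acid is converted to C6H5COO-; total volume = 0.03769 + 0.07239 = 0.1101 L, so [C6H5COO-] = 0.007218/0.1101 = 0.06557 M.
Kb = Kw/Ka = 1.0e-14 / 6.3 x 10^-5 = 1.59e-10.
[OH^-] = sqrt(Kb x [C6H5COO-]) = sqrt(1.59e-10 x 0.06557) = 3.23e-6 M.
pOH = 5.49, so pH = 14.00 - 5.49 = 8.51.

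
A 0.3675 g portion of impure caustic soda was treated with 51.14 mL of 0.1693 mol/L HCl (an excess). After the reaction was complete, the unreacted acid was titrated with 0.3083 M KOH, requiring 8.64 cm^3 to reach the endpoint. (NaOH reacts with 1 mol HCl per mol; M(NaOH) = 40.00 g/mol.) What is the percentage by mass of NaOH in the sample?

Total n(HCl) added = 0.1693 x 0.05114 = 0.008658 mol.
n(KOH) used = 0.3083 x 0.008640 = 0.002664 mol, which equals the excess n(HCl).
So n(HCl) consumed by the sample = 0.008658 - 0.002664 = 0.005994 mol.
n(NaOH) = 0.005994 / 1 = 0.005994 mol.
mass NaOH = 0.005994 x 40.00 = 0.2398 g, so %NaOH = 0.2398/0.3675 x 100 = 65.2%.

65.2%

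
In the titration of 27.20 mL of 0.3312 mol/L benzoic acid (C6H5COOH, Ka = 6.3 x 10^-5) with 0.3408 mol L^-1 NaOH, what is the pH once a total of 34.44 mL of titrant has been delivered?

12.65

n(acid) = 0.3312 x 0.02720 = 0.009009 mol; n(NaOH) added = 0.3408 x 0.03444 = 0.01174 mol.
Base is in excess by 0.01174 - 0.009009 = 0.002729 mol in a total volume of 0.06164 L.
[OH^-] = 0.002729/0.06164 = 0.04427 M, so pOH = 1.35 and pH = 14.00 - 1.35 = 12.65.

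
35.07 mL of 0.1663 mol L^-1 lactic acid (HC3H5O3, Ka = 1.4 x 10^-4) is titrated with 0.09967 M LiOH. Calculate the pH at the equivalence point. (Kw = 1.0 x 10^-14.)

8.32

n(HC3H5O3) = 0.1663 x 0.03507 = 0.005832 mol; V(LiOH) at equivalence = 0.005832/0.09967 = 0.05851 L.
At equivalence all the acid is converted to C3H5O3-; total volume = 0.03507 + 0.05851 = 0.09358 L, so [C3H5O3-] = 0.005832/0.09358 = 0.06232 M.
Kb = Kw/Ka = 1.0e-14 / 1.4 x 10^-4 = 7.14e-11.
[OH^-] = sqrt(Kb x [C3H5O3-]) = sqrt(7.14e-11 x 0.06232) = 2.11e-6 M.
pOH = 5.68, so pH = 14.00 - 5.68 = 8.32.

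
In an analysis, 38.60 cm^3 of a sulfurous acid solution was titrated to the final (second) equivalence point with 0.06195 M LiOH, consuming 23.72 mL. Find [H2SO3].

0.0190 M

n(LiOH) = 0.06195 x 0.02372 = 0.001469 mol.
At the final (second) equivalence point, 2 mol OH^- react per mol H2SO3, so n(H2SO3) = 0.001469 / 2 = 0.0007347 mol.
[H2SO3] = 0.0007347 / 0.03860 L = 0.0190 M.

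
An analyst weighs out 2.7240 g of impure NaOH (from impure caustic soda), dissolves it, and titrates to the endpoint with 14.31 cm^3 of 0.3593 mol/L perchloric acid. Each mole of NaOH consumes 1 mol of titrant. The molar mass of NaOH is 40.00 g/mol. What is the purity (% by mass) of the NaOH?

7.55%

n(HClO4) = 0.3593 x 0.01431 = 0.005142 mol.
n(NaOH) = 0.005142 / 1 = 0.005142 mol.
mass of NaOH = 0.005142 x 40.00 = 0.2057 g.
% purity = 0.2057 / 2.7240 x 100 = 7.55%.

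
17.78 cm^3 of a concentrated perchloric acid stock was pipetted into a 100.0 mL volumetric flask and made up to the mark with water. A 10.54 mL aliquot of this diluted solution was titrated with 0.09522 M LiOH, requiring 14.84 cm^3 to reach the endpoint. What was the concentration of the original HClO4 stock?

n(LiOH) = 0.09522 x 0.01484 = 0.001413 mol.
n(HClO4) in the aliquot = 0.001413 mol.
[diluted HClO4] = 0.001413 / 0.01054 = 0.1341 M.
Dilution factor = 100.0/17.78 = 5.624, so [stock] = 0.1341 x 5.624 = 0.754 M.

0.754 M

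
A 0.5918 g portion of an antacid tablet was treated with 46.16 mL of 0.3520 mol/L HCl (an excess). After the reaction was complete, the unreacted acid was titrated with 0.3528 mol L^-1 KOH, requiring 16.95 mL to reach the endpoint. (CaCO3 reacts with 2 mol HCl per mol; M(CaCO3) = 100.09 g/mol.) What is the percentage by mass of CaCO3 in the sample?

Total n(HCl) added = 0.3520 x 0.04616 = 0.01625 mol.
n(KOH) used = 0.3528 x 0.01695 = 0.005980 mol, which equals the excess n(HCl).
So n(HCl) consumed by the sample = 0.01625 - 0.005980 = 0.01027 mol.
n(CaCO3) = 0.01027 / 2 = 0.005134 mol.
mass CaCO3 = 0.005134 x 100.09 = 0.5139 g, so %CaCO3 = 0.5139/0.5918 x 100 = 86.8%.

86.8%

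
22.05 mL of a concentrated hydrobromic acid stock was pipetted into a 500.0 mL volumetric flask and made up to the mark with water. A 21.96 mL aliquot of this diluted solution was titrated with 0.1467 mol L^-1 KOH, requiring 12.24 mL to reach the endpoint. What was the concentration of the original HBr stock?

n(KOH) = 0.1467 x 0.01224 = 0.001796 mol.
n(HBr) in the aliquot = 0.001796 mol.
[diluted HBr] = 0.001796 / 0.02196 = 0.08177 M.
Dilution factor = 500.0/22.05 = 22.68, so [stock] = 0.08177 x 22.68 = 1.85 M.

1.85 M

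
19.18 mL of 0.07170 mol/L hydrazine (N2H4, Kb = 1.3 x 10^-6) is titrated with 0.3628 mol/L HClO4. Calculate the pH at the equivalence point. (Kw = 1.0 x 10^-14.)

n(N2H4) = 0.07170 x 0.01918 = 0.001375 mol; V(HClO4) at equivalence = 0.001375/0.3628 = 0.003791 L.
At equivalence the base is fully converted to N2H5+; total volume = 0.02297 L, so [N2H5+] = 0.001375/0.02297 = 0.05987 M.
Ka(N2H5+) = Kw/Kb = 1.0e-14 / 1.3 x 10^-6 = 7.69e-9.
[H^+] = sqrt(Ka x [N2H5+]) = sqrt(7.69e-9 x 0.05987) = 2.15e-5 M.
pH = -log(2.15e-5) = 4.67.

4.67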